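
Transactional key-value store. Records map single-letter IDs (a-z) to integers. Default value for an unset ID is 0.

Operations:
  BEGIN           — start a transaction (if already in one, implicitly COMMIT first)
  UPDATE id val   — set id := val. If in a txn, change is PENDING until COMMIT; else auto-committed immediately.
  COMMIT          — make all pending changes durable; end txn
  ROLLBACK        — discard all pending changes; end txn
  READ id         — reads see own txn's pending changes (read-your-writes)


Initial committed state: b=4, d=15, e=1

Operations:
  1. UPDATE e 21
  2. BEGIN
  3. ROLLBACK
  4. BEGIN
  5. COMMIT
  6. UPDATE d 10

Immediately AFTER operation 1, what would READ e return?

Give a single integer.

Initial committed: {b=4, d=15, e=1}
Op 1: UPDATE e=21 (auto-commit; committed e=21)
After op 1: visible(e) = 21 (pending={}, committed={b=4, d=15, e=21})

Answer: 21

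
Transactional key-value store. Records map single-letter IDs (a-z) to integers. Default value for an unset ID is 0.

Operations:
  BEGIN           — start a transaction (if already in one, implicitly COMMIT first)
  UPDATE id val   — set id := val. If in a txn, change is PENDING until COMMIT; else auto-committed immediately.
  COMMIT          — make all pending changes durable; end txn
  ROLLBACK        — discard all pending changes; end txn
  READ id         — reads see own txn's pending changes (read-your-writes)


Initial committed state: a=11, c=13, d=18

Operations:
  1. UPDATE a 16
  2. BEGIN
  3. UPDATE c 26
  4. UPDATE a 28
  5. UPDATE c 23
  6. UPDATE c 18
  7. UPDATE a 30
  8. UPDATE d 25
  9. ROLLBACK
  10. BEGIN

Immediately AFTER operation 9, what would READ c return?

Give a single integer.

Initial committed: {a=11, c=13, d=18}
Op 1: UPDATE a=16 (auto-commit; committed a=16)
Op 2: BEGIN: in_txn=True, pending={}
Op 3: UPDATE c=26 (pending; pending now {c=26})
Op 4: UPDATE a=28 (pending; pending now {a=28, c=26})
Op 5: UPDATE c=23 (pending; pending now {a=28, c=23})
Op 6: UPDATE c=18 (pending; pending now {a=28, c=18})
Op 7: UPDATE a=30 (pending; pending now {a=30, c=18})
Op 8: UPDATE d=25 (pending; pending now {a=30, c=18, d=25})
Op 9: ROLLBACK: discarded pending ['a', 'c', 'd']; in_txn=False
After op 9: visible(c) = 13 (pending={}, committed={a=16, c=13, d=18})

Answer: 13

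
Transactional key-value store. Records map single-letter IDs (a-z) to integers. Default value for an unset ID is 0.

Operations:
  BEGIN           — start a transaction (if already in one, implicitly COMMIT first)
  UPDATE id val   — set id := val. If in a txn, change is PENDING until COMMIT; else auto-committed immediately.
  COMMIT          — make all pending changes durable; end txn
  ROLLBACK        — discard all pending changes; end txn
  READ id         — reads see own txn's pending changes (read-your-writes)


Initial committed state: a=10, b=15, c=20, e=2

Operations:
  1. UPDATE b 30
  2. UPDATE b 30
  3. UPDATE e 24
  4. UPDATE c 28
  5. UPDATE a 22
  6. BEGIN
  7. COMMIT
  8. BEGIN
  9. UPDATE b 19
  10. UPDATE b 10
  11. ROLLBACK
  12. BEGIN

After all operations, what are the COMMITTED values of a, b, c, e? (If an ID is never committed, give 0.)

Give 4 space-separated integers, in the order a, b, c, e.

Answer: 22 30 28 24

Derivation:
Initial committed: {a=10, b=15, c=20, e=2}
Op 1: UPDATE b=30 (auto-commit; committed b=30)
Op 2: UPDATE b=30 (auto-commit; committed b=30)
Op 3: UPDATE e=24 (auto-commit; committed e=24)
Op 4: UPDATE c=28 (auto-commit; committed c=28)
Op 5: UPDATE a=22 (auto-commit; committed a=22)
Op 6: BEGIN: in_txn=True, pending={}
Op 7: COMMIT: merged [] into committed; committed now {a=22, b=30, c=28, e=24}
Op 8: BEGIN: in_txn=True, pending={}
Op 9: UPDATE b=19 (pending; pending now {b=19})
Op 10: UPDATE b=10 (pending; pending now {b=10})
Op 11: ROLLBACK: discarded pending ['b']; in_txn=False
Op 12: BEGIN: in_txn=True, pending={}
Final committed: {a=22, b=30, c=28, e=24}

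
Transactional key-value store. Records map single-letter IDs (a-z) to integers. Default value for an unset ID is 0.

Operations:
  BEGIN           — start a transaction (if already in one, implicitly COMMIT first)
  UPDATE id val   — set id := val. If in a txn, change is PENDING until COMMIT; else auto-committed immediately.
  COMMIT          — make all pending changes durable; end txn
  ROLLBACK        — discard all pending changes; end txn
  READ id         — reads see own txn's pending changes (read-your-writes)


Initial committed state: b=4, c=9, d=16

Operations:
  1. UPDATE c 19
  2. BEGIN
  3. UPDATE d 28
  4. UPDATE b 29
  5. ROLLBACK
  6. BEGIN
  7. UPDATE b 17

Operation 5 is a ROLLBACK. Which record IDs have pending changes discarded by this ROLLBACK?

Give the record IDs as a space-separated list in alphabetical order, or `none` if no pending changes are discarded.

Answer: b d

Derivation:
Initial committed: {b=4, c=9, d=16}
Op 1: UPDATE c=19 (auto-commit; committed c=19)
Op 2: BEGIN: in_txn=True, pending={}
Op 3: UPDATE d=28 (pending; pending now {d=28})
Op 4: UPDATE b=29 (pending; pending now {b=29, d=28})
Op 5: ROLLBACK: discarded pending ['b', 'd']; in_txn=False
Op 6: BEGIN: in_txn=True, pending={}
Op 7: UPDATE b=17 (pending; pending now {b=17})
ROLLBACK at op 5 discards: ['b', 'd']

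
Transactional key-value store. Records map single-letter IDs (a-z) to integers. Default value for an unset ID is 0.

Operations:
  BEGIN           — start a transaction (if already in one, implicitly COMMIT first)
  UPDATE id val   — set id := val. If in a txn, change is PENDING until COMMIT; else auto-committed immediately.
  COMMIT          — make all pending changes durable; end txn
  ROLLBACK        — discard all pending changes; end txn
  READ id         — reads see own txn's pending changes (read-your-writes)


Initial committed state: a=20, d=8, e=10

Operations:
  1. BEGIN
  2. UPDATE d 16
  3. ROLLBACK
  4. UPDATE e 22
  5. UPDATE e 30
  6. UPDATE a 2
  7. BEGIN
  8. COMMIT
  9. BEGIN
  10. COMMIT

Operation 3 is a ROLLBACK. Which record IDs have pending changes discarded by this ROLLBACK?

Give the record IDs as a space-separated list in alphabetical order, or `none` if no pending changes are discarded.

Initial committed: {a=20, d=8, e=10}
Op 1: BEGIN: in_txn=True, pending={}
Op 2: UPDATE d=16 (pending; pending now {d=16})
Op 3: ROLLBACK: discarded pending ['d']; in_txn=False
Op 4: UPDATE e=22 (auto-commit; committed e=22)
Op 5: UPDATE e=30 (auto-commit; committed e=30)
Op 6: UPDATE a=2 (auto-commit; committed a=2)
Op 7: BEGIN: in_txn=True, pending={}
Op 8: COMMIT: merged [] into committed; committed now {a=2, d=8, e=30}
Op 9: BEGIN: in_txn=True, pending={}
Op 10: COMMIT: merged [] into committed; committed now {a=2, d=8, e=30}
ROLLBACK at op 3 discards: ['d']

Answer: d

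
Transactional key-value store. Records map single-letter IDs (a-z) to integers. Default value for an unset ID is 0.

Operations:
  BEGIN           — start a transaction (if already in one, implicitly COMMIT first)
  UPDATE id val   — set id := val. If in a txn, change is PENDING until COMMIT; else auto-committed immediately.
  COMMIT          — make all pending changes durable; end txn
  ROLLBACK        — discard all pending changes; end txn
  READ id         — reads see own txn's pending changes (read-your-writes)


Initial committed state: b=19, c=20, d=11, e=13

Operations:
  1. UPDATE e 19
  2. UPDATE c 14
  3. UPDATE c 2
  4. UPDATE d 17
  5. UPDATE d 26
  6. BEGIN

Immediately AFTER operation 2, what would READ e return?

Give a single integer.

Answer: 19

Derivation:
Initial committed: {b=19, c=20, d=11, e=13}
Op 1: UPDATE e=19 (auto-commit; committed e=19)
Op 2: UPDATE c=14 (auto-commit; committed c=14)
After op 2: visible(e) = 19 (pending={}, committed={b=19, c=14, d=11, e=19})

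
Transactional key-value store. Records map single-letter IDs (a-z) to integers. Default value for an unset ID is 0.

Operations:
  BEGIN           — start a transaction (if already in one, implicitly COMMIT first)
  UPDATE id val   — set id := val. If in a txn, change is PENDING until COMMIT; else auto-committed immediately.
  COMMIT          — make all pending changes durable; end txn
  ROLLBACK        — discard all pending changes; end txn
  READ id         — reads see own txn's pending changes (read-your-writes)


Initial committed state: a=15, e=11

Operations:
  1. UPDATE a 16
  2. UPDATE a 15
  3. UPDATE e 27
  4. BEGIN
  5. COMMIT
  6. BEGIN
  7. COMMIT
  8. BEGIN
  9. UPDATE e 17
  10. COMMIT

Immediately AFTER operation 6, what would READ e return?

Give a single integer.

Initial committed: {a=15, e=11}
Op 1: UPDATE a=16 (auto-commit; committed a=16)
Op 2: UPDATE a=15 (auto-commit; committed a=15)
Op 3: UPDATE e=27 (auto-commit; committed e=27)
Op 4: BEGIN: in_txn=True, pending={}
Op 5: COMMIT: merged [] into committed; committed now {a=15, e=27}
Op 6: BEGIN: in_txn=True, pending={}
After op 6: visible(e) = 27 (pending={}, committed={a=15, e=27})

Answer: 27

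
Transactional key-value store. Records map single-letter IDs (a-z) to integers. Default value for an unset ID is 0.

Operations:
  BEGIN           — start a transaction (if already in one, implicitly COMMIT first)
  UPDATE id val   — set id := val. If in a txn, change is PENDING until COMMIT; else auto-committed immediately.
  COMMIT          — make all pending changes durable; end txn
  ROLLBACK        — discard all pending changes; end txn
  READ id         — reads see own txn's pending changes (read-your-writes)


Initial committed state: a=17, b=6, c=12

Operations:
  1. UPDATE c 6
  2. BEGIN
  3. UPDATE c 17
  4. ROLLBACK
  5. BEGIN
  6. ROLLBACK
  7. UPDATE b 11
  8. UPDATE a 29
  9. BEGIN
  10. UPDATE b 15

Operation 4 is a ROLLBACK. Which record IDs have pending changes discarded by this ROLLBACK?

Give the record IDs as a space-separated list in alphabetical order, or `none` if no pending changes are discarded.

Answer: c

Derivation:
Initial committed: {a=17, b=6, c=12}
Op 1: UPDATE c=6 (auto-commit; committed c=6)
Op 2: BEGIN: in_txn=True, pending={}
Op 3: UPDATE c=17 (pending; pending now {c=17})
Op 4: ROLLBACK: discarded pending ['c']; in_txn=False
Op 5: BEGIN: in_txn=True, pending={}
Op 6: ROLLBACK: discarded pending []; in_txn=False
Op 7: UPDATE b=11 (auto-commit; committed b=11)
Op 8: UPDATE a=29 (auto-commit; committed a=29)
Op 9: BEGIN: in_txn=True, pending={}
Op 10: UPDATE b=15 (pending; pending now {b=15})
ROLLBACK at op 4 discards: ['c']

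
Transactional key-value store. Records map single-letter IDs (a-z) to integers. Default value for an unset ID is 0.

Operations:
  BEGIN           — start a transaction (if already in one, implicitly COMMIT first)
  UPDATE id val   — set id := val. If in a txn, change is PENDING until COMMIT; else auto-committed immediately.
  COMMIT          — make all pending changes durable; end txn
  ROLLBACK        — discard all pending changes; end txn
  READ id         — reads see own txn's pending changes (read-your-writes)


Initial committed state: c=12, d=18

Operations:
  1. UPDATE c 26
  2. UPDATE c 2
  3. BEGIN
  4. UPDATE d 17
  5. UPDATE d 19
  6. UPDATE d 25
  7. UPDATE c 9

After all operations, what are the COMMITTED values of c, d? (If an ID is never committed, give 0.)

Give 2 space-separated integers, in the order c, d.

Answer: 2 18

Derivation:
Initial committed: {c=12, d=18}
Op 1: UPDATE c=26 (auto-commit; committed c=26)
Op 2: UPDATE c=2 (auto-commit; committed c=2)
Op 3: BEGIN: in_txn=True, pending={}
Op 4: UPDATE d=17 (pending; pending now {d=17})
Op 5: UPDATE d=19 (pending; pending now {d=19})
Op 6: UPDATE d=25 (pending; pending now {d=25})
Op 7: UPDATE c=9 (pending; pending now {c=9, d=25})
Final committed: {c=2, d=18}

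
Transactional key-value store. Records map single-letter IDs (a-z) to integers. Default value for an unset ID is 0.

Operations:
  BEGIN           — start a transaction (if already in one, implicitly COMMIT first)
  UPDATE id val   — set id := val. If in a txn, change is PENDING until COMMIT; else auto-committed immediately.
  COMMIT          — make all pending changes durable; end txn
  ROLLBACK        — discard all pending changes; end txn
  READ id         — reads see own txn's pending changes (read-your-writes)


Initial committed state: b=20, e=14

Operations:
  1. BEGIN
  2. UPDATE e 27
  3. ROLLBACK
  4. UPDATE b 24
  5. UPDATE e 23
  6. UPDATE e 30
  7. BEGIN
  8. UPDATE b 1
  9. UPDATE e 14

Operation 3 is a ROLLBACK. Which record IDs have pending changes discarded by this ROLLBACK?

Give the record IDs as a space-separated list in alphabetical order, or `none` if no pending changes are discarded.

Initial committed: {b=20, e=14}
Op 1: BEGIN: in_txn=True, pending={}
Op 2: UPDATE e=27 (pending; pending now {e=27})
Op 3: ROLLBACK: discarded pending ['e']; in_txn=False
Op 4: UPDATE b=24 (auto-commit; committed b=24)
Op 5: UPDATE e=23 (auto-commit; committed e=23)
Op 6: UPDATE e=30 (auto-commit; committed e=30)
Op 7: BEGIN: in_txn=True, pending={}
Op 8: UPDATE b=1 (pending; pending now {b=1})
Op 9: UPDATE e=14 (pending; pending now {b=1, e=14})
ROLLBACK at op 3 discards: ['e']

Answer: e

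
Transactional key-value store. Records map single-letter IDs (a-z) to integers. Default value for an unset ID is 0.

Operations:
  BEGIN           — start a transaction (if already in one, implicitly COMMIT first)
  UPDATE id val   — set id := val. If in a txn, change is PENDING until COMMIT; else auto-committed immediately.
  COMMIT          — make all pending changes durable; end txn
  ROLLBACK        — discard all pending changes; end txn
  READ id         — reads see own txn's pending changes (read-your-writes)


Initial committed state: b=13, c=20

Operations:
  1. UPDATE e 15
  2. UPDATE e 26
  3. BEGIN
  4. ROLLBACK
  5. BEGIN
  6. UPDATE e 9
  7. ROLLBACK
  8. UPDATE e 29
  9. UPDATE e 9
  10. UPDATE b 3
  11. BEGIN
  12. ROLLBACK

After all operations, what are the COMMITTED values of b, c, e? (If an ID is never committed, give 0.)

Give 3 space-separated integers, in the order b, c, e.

Initial committed: {b=13, c=20}
Op 1: UPDATE e=15 (auto-commit; committed e=15)
Op 2: UPDATE e=26 (auto-commit; committed e=26)
Op 3: BEGIN: in_txn=True, pending={}
Op 4: ROLLBACK: discarded pending []; in_txn=False
Op 5: BEGIN: in_txn=True, pending={}
Op 6: UPDATE e=9 (pending; pending now {e=9})
Op 7: ROLLBACK: discarded pending ['e']; in_txn=False
Op 8: UPDATE e=29 (auto-commit; committed e=29)
Op 9: UPDATE e=9 (auto-commit; committed e=9)
Op 10: UPDATE b=3 (auto-commit; committed b=3)
Op 11: BEGIN: in_txn=True, pending={}
Op 12: ROLLBACK: discarded pending []; in_txn=False
Final committed: {b=3, c=20, e=9}

Answer: 3 20 9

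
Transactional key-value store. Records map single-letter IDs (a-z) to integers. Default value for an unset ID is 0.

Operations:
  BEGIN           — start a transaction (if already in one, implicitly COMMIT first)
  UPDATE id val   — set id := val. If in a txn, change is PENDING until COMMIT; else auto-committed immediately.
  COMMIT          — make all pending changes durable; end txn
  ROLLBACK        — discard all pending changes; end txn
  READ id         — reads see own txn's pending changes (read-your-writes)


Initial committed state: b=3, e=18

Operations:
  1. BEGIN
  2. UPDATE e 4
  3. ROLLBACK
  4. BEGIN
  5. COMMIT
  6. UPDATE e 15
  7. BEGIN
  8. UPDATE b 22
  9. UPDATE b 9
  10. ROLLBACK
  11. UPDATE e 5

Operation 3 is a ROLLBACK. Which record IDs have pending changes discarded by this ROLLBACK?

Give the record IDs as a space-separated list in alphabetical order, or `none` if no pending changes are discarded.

Initial committed: {b=3, e=18}
Op 1: BEGIN: in_txn=True, pending={}
Op 2: UPDATE e=4 (pending; pending now {e=4})
Op 3: ROLLBACK: discarded pending ['e']; in_txn=False
Op 4: BEGIN: in_txn=True, pending={}
Op 5: COMMIT: merged [] into committed; committed now {b=3, e=18}
Op 6: UPDATE e=15 (auto-commit; committed e=15)
Op 7: BEGIN: in_txn=True, pending={}
Op 8: UPDATE b=22 (pending; pending now {b=22})
Op 9: UPDATE b=9 (pending; pending now {b=9})
Op 10: ROLLBACK: discarded pending ['b']; in_txn=False
Op 11: UPDATE e=5 (auto-commit; committed e=5)
ROLLBACK at op 3 discards: ['e']

Answer: e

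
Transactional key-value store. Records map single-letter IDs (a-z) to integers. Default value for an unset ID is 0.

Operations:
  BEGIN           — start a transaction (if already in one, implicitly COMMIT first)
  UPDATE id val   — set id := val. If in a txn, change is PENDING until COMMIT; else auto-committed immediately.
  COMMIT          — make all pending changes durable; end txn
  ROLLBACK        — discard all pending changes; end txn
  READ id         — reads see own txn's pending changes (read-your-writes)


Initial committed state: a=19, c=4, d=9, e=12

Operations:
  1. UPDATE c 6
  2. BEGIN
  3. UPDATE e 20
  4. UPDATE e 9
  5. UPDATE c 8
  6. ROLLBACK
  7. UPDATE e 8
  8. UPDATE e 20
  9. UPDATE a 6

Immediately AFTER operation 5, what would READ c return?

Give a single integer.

Initial committed: {a=19, c=4, d=9, e=12}
Op 1: UPDATE c=6 (auto-commit; committed c=6)
Op 2: BEGIN: in_txn=True, pending={}
Op 3: UPDATE e=20 (pending; pending now {e=20})
Op 4: UPDATE e=9 (pending; pending now {e=9})
Op 5: UPDATE c=8 (pending; pending now {c=8, e=9})
After op 5: visible(c) = 8 (pending={c=8, e=9}, committed={a=19, c=6, d=9, e=12})

Answer: 8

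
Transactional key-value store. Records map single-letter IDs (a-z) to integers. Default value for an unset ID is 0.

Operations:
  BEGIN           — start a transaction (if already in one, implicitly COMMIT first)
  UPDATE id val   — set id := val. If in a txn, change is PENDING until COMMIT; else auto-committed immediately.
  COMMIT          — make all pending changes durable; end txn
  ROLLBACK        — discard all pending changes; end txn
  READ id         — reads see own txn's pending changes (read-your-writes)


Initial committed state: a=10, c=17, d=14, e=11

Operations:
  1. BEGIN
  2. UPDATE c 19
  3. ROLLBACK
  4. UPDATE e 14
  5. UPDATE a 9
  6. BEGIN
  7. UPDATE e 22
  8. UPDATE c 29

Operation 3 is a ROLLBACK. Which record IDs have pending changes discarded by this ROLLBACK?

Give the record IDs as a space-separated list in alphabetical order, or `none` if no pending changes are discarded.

Initial committed: {a=10, c=17, d=14, e=11}
Op 1: BEGIN: in_txn=True, pending={}
Op 2: UPDATE c=19 (pending; pending now {c=19})
Op 3: ROLLBACK: discarded pending ['c']; in_txn=False
Op 4: UPDATE e=14 (auto-commit; committed e=14)
Op 5: UPDATE a=9 (auto-commit; committed a=9)
Op 6: BEGIN: in_txn=True, pending={}
Op 7: UPDATE e=22 (pending; pending now {e=22})
Op 8: UPDATE c=29 (pending; pending now {c=29, e=22})
ROLLBACK at op 3 discards: ['c']

Answer: c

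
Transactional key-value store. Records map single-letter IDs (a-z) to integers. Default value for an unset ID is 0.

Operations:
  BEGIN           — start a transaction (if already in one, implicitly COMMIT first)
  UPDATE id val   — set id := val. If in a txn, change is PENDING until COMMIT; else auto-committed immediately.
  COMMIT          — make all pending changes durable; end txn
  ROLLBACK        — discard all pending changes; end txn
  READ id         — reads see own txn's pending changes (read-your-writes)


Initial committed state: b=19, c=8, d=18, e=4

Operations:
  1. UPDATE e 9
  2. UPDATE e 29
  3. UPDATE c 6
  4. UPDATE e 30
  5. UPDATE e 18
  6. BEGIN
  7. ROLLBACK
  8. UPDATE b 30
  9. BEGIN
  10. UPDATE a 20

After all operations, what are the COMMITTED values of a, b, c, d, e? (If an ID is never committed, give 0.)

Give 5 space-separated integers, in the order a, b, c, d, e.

Answer: 0 30 6 18 18

Derivation:
Initial committed: {b=19, c=8, d=18, e=4}
Op 1: UPDATE e=9 (auto-commit; committed e=9)
Op 2: UPDATE e=29 (auto-commit; committed e=29)
Op 3: UPDATE c=6 (auto-commit; committed c=6)
Op 4: UPDATE e=30 (auto-commit; committed e=30)
Op 5: UPDATE e=18 (auto-commit; committed e=18)
Op 6: BEGIN: in_txn=True, pending={}
Op 7: ROLLBACK: discarded pending []; in_txn=False
Op 8: UPDATE b=30 (auto-commit; committed b=30)
Op 9: BEGIN: in_txn=True, pending={}
Op 10: UPDATE a=20 (pending; pending now {a=20})
Final committed: {b=30, c=6, d=18, e=18}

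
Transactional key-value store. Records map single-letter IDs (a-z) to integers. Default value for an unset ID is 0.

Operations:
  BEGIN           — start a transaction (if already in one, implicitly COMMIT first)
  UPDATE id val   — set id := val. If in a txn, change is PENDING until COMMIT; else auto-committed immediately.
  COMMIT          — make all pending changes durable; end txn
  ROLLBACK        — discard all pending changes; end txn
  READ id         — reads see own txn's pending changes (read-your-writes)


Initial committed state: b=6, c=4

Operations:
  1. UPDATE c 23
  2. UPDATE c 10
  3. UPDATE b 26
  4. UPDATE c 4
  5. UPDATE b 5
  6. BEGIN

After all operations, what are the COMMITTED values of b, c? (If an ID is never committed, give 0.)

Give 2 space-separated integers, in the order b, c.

Initial committed: {b=6, c=4}
Op 1: UPDATE c=23 (auto-commit; committed c=23)
Op 2: UPDATE c=10 (auto-commit; committed c=10)
Op 3: UPDATE b=26 (auto-commit; committed b=26)
Op 4: UPDATE c=4 (auto-commit; committed c=4)
Op 5: UPDATE b=5 (auto-commit; committed b=5)
Op 6: BEGIN: in_txn=True, pending={}
Final committed: {b=5, c=4}

Answer: 5 4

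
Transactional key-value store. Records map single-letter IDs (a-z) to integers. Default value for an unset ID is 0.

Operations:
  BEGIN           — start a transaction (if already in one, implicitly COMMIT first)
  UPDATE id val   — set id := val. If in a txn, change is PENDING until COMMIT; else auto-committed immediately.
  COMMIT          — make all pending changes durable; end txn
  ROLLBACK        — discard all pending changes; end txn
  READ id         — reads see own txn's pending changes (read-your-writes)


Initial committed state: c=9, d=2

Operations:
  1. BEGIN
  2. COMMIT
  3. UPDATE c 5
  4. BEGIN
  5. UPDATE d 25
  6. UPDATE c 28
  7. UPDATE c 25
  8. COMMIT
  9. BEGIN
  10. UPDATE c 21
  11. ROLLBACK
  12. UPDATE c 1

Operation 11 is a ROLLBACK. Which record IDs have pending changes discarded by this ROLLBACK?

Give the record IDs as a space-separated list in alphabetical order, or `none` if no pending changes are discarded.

Initial committed: {c=9, d=2}
Op 1: BEGIN: in_txn=True, pending={}
Op 2: COMMIT: merged [] into committed; committed now {c=9, d=2}
Op 3: UPDATE c=5 (auto-commit; committed c=5)
Op 4: BEGIN: in_txn=True, pending={}
Op 5: UPDATE d=25 (pending; pending now {d=25})
Op 6: UPDATE c=28 (pending; pending now {c=28, d=25})
Op 7: UPDATE c=25 (pending; pending now {c=25, d=25})
Op 8: COMMIT: merged ['c', 'd'] into committed; committed now {c=25, d=25}
Op 9: BEGIN: in_txn=True, pending={}
Op 10: UPDATE c=21 (pending; pending now {c=21})
Op 11: ROLLBACK: discarded pending ['c']; in_txn=False
Op 12: UPDATE c=1 (auto-commit; committed c=1)
ROLLBACK at op 11 discards: ['c']

Answer: c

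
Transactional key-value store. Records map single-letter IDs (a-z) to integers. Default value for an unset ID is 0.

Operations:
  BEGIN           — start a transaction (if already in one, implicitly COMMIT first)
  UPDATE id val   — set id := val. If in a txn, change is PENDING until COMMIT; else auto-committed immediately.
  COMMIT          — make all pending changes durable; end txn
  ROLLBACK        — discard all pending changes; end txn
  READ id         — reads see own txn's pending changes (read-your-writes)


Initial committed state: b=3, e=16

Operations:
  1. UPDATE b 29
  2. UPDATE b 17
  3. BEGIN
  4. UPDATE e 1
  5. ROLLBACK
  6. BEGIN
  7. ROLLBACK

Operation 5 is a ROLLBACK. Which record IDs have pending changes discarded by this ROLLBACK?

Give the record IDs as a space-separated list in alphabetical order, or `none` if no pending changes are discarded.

Initial committed: {b=3, e=16}
Op 1: UPDATE b=29 (auto-commit; committed b=29)
Op 2: UPDATE b=17 (auto-commit; committed b=17)
Op 3: BEGIN: in_txn=True, pending={}
Op 4: UPDATE e=1 (pending; pending now {e=1})
Op 5: ROLLBACK: discarded pending ['e']; in_txn=False
Op 6: BEGIN: in_txn=True, pending={}
Op 7: ROLLBACK: discarded pending []; in_txn=False
ROLLBACK at op 5 discards: ['e']

Answer: e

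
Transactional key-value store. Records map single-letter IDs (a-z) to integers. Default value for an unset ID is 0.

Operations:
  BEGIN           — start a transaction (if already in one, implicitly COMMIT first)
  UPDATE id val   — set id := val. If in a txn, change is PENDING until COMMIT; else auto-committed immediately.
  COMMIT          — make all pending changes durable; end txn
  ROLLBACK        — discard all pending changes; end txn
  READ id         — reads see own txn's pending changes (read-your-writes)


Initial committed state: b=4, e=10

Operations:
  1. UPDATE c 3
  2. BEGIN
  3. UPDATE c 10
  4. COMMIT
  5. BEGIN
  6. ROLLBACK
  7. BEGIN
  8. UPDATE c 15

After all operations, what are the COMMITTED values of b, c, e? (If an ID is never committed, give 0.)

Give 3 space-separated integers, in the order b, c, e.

Answer: 4 10 10

Derivation:
Initial committed: {b=4, e=10}
Op 1: UPDATE c=3 (auto-commit; committed c=3)
Op 2: BEGIN: in_txn=True, pending={}
Op 3: UPDATE c=10 (pending; pending now {c=10})
Op 4: COMMIT: merged ['c'] into committed; committed now {b=4, c=10, e=10}
Op 5: BEGIN: in_txn=True, pending={}
Op 6: ROLLBACK: discarded pending []; in_txn=False
Op 7: BEGIN: in_txn=True, pending={}
Op 8: UPDATE c=15 (pending; pending now {c=15})
Final committed: {b=4, c=10, e=10}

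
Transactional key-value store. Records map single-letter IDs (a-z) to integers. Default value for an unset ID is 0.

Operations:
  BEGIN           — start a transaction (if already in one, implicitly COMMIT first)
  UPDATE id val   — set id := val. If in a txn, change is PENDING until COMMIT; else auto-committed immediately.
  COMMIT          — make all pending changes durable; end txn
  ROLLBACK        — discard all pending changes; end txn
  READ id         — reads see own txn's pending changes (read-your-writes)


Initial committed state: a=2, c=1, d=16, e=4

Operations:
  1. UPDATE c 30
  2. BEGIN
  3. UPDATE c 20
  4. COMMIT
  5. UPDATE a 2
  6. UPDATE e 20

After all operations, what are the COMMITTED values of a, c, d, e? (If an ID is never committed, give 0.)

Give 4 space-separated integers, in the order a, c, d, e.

Initial committed: {a=2, c=1, d=16, e=4}
Op 1: UPDATE c=30 (auto-commit; committed c=30)
Op 2: BEGIN: in_txn=True, pending={}
Op 3: UPDATE c=20 (pending; pending now {c=20})
Op 4: COMMIT: merged ['c'] into committed; committed now {a=2, c=20, d=16, e=4}
Op 5: UPDATE a=2 (auto-commit; committed a=2)
Op 6: UPDATE e=20 (auto-commit; committed e=20)
Final committed: {a=2, c=20, d=16, e=20}

Answer: 2 20 16 20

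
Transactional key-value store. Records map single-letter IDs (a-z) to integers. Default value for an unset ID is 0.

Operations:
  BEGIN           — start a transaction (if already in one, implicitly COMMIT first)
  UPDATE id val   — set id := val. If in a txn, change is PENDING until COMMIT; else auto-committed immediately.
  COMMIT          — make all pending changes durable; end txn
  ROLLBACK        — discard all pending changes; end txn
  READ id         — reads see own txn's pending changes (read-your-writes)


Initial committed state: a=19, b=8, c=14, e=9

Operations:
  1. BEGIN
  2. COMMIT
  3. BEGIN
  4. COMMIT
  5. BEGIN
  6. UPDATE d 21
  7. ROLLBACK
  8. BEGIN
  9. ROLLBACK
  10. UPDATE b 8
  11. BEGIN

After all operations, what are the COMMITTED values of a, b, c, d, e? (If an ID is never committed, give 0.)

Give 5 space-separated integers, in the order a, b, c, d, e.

Initial committed: {a=19, b=8, c=14, e=9}
Op 1: BEGIN: in_txn=True, pending={}
Op 2: COMMIT: merged [] into committed; committed now {a=19, b=8, c=14, e=9}
Op 3: BEGIN: in_txn=True, pending={}
Op 4: COMMIT: merged [] into committed; committed now {a=19, b=8, c=14, e=9}
Op 5: BEGIN: in_txn=True, pending={}
Op 6: UPDATE d=21 (pending; pending now {d=21})
Op 7: ROLLBACK: discarded pending ['d']; in_txn=False
Op 8: BEGIN: in_txn=True, pending={}
Op 9: ROLLBACK: discarded pending []; in_txn=False
Op 10: UPDATE b=8 (auto-commit; committed b=8)
Op 11: BEGIN: in_txn=True, pending={}
Final committed: {a=19, b=8, c=14, e=9}

Answer: 19 8 14 0 9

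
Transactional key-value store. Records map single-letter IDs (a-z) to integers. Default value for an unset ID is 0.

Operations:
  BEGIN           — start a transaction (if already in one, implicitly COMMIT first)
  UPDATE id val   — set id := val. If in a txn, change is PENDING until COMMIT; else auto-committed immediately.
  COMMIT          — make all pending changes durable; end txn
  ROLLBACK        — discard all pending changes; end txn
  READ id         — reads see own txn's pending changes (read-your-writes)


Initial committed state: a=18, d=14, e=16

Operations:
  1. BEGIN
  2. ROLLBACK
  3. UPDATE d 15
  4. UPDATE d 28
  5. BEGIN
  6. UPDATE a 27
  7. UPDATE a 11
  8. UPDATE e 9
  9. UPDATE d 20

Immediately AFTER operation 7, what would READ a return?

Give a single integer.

Initial committed: {a=18, d=14, e=16}
Op 1: BEGIN: in_txn=True, pending={}
Op 2: ROLLBACK: discarded pending []; in_txn=False
Op 3: UPDATE d=15 (auto-commit; committed d=15)
Op 4: UPDATE d=28 (auto-commit; committed d=28)
Op 5: BEGIN: in_txn=True, pending={}
Op 6: UPDATE a=27 (pending; pending now {a=27})
Op 7: UPDATE a=11 (pending; pending now {a=11})
After op 7: visible(a) = 11 (pending={a=11}, committed={a=18, d=28, e=16})

Answer: 11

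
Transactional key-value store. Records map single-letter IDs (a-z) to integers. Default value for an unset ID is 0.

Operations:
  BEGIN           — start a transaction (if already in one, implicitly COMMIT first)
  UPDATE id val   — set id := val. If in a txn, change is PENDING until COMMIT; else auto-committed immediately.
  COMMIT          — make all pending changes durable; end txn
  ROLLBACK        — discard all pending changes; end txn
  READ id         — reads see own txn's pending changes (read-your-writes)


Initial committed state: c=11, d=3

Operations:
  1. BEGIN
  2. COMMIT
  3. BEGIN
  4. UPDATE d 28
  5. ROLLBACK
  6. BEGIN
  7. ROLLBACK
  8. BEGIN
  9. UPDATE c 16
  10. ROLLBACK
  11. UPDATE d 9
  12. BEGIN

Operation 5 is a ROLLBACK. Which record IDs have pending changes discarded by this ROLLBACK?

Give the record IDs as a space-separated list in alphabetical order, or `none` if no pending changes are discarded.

Answer: d

Derivation:
Initial committed: {c=11, d=3}
Op 1: BEGIN: in_txn=True, pending={}
Op 2: COMMIT: merged [] into committed; committed now {c=11, d=3}
Op 3: BEGIN: in_txn=True, pending={}
Op 4: UPDATE d=28 (pending; pending now {d=28})
Op 5: ROLLBACK: discarded pending ['d']; in_txn=False
Op 6: BEGIN: in_txn=True, pending={}
Op 7: ROLLBACK: discarded pending []; in_txn=False
Op 8: BEGIN: in_txn=True, pending={}
Op 9: UPDATE c=16 (pending; pending now {c=16})
Op 10: ROLLBACK: discarded pending ['c']; in_txn=False
Op 11: UPDATE d=9 (auto-commit; committed d=9)
Op 12: BEGIN: in_txn=True, pending={}
ROLLBACK at op 5 discards: ['d']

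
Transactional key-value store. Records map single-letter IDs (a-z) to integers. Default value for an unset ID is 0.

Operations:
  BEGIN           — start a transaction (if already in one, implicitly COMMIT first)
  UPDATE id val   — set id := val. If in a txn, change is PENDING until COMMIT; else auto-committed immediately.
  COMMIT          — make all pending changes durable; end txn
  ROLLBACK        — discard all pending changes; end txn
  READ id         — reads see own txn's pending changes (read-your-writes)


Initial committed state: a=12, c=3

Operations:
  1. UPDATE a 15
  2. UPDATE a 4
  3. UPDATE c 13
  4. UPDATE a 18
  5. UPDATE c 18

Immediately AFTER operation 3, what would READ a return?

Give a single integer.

Answer: 4

Derivation:
Initial committed: {a=12, c=3}
Op 1: UPDATE a=15 (auto-commit; committed a=15)
Op 2: UPDATE a=4 (auto-commit; committed a=4)
Op 3: UPDATE c=13 (auto-commit; committed c=13)
After op 3: visible(a) = 4 (pending={}, committed={a=4, c=13})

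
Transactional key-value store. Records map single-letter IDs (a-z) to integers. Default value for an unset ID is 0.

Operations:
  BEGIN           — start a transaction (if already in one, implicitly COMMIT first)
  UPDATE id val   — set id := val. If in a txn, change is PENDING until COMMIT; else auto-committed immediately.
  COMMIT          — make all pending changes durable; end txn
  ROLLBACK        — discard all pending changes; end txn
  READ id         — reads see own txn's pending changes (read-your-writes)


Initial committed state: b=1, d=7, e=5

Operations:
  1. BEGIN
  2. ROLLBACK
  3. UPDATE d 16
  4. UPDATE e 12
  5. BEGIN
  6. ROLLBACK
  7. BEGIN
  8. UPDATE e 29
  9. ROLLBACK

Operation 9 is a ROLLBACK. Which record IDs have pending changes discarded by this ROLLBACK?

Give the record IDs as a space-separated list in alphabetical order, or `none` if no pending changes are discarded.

Initial committed: {b=1, d=7, e=5}
Op 1: BEGIN: in_txn=True, pending={}
Op 2: ROLLBACK: discarded pending []; in_txn=False
Op 3: UPDATE d=16 (auto-commit; committed d=16)
Op 4: UPDATE e=12 (auto-commit; committed e=12)
Op 5: BEGIN: in_txn=True, pending={}
Op 6: ROLLBACK: discarded pending []; in_txn=False
Op 7: BEGIN: in_txn=True, pending={}
Op 8: UPDATE e=29 (pending; pending now {e=29})
Op 9: ROLLBACK: discarded pending ['e']; in_txn=False
ROLLBACK at op 9 discards: ['e']

Answer: e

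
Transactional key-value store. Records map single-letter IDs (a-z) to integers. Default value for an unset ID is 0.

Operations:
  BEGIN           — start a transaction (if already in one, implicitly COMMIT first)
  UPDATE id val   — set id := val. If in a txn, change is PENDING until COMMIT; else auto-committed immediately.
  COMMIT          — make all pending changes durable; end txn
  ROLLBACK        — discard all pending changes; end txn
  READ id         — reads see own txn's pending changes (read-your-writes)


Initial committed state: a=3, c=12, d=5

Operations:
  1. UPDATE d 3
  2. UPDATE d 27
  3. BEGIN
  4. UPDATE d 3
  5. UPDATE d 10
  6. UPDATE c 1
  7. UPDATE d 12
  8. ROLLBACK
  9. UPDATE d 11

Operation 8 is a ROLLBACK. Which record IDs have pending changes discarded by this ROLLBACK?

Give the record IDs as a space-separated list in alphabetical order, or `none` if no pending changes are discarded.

Answer: c d

Derivation:
Initial committed: {a=3, c=12, d=5}
Op 1: UPDATE d=3 (auto-commit; committed d=3)
Op 2: UPDATE d=27 (auto-commit; committed d=27)
Op 3: BEGIN: in_txn=True, pending={}
Op 4: UPDATE d=3 (pending; pending now {d=3})
Op 5: UPDATE d=10 (pending; pending now {d=10})
Op 6: UPDATE c=1 (pending; pending now {c=1, d=10})
Op 7: UPDATE d=12 (pending; pending now {c=1, d=12})
Op 8: ROLLBACK: discarded pending ['c', 'd']; in_txn=False
Op 9: UPDATE d=11 (auto-commit; committed d=11)
ROLLBACK at op 8 discards: ['c', 'd']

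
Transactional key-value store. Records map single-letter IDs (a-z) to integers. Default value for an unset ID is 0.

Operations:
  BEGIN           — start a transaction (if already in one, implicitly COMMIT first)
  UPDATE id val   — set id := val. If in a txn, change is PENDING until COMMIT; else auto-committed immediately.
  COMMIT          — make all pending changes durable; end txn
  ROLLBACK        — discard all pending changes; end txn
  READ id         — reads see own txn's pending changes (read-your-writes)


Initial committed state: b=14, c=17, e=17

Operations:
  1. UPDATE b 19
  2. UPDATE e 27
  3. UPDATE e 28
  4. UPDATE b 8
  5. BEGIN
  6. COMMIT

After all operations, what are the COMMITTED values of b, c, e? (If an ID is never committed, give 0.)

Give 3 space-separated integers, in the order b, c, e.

Answer: 8 17 28

Derivation:
Initial committed: {b=14, c=17, e=17}
Op 1: UPDATE b=19 (auto-commit; committed b=19)
Op 2: UPDATE e=27 (auto-commit; committed e=27)
Op 3: UPDATE e=28 (auto-commit; committed e=28)
Op 4: UPDATE b=8 (auto-commit; committed b=8)
Op 5: BEGIN: in_txn=True, pending={}
Op 6: COMMIT: merged [] into committed; committed now {b=8, c=17, e=28}
Final committed: {b=8, c=17, e=28}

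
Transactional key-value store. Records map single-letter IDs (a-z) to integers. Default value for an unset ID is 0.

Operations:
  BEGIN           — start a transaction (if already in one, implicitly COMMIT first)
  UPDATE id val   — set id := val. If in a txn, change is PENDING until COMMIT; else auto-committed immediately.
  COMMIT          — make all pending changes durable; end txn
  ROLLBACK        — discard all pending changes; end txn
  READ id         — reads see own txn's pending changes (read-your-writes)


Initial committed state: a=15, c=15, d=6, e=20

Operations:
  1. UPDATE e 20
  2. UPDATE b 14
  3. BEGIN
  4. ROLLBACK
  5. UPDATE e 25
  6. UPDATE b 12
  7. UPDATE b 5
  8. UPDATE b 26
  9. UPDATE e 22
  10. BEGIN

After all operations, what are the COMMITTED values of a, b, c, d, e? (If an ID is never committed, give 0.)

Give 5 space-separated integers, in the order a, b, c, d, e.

Initial committed: {a=15, c=15, d=6, e=20}
Op 1: UPDATE e=20 (auto-commit; committed e=20)
Op 2: UPDATE b=14 (auto-commit; committed b=14)
Op 3: BEGIN: in_txn=True, pending={}
Op 4: ROLLBACK: discarded pending []; in_txn=False
Op 5: UPDATE e=25 (auto-commit; committed e=25)
Op 6: UPDATE b=12 (auto-commit; committed b=12)
Op 7: UPDATE b=5 (auto-commit; committed b=5)
Op 8: UPDATE b=26 (auto-commit; committed b=26)
Op 9: UPDATE e=22 (auto-commit; committed e=22)
Op 10: BEGIN: in_txn=True, pending={}
Final committed: {a=15, b=26, c=15, d=6, e=22}

Answer: 15 26 15 6 22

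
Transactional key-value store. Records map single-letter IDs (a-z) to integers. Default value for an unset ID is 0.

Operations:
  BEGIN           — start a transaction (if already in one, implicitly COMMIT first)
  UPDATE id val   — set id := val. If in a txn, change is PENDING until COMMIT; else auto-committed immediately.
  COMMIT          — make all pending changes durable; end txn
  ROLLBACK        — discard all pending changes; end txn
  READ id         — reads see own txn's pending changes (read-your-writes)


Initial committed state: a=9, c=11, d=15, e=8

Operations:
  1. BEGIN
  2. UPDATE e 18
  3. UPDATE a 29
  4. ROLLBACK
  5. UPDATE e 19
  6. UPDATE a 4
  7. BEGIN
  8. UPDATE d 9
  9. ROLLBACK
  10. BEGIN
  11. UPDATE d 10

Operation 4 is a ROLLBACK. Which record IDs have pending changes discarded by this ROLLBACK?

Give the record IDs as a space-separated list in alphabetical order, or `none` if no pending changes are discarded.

Initial committed: {a=9, c=11, d=15, e=8}
Op 1: BEGIN: in_txn=True, pending={}
Op 2: UPDATE e=18 (pending; pending now {e=18})
Op 3: UPDATE a=29 (pending; pending now {a=29, e=18})
Op 4: ROLLBACK: discarded pending ['a', 'e']; in_txn=False
Op 5: UPDATE e=19 (auto-commit; committed e=19)
Op 6: UPDATE a=4 (auto-commit; committed a=4)
Op 7: BEGIN: in_txn=True, pending={}
Op 8: UPDATE d=9 (pending; pending now {d=9})
Op 9: ROLLBACK: discarded pending ['d']; in_txn=False
Op 10: BEGIN: in_txn=True, pending={}
Op 11: UPDATE d=10 (pending; pending now {d=10})
ROLLBACK at op 4 discards: ['a', 'e']

Answer: a e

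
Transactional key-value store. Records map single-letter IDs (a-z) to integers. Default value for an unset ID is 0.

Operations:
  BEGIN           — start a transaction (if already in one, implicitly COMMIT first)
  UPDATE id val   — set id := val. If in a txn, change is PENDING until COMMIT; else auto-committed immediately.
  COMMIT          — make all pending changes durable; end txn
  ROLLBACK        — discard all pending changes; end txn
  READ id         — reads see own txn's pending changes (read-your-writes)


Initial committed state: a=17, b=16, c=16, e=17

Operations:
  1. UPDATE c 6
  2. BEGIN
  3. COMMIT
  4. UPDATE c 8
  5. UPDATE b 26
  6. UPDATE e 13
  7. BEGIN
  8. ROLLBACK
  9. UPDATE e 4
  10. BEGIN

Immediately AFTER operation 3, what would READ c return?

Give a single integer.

Initial committed: {a=17, b=16, c=16, e=17}
Op 1: UPDATE c=6 (auto-commit; committed c=6)
Op 2: BEGIN: in_txn=True, pending={}
Op 3: COMMIT: merged [] into committed; committed now {a=17, b=16, c=6, e=17}
After op 3: visible(c) = 6 (pending={}, committed={a=17, b=16, c=6, e=17})

Answer: 6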